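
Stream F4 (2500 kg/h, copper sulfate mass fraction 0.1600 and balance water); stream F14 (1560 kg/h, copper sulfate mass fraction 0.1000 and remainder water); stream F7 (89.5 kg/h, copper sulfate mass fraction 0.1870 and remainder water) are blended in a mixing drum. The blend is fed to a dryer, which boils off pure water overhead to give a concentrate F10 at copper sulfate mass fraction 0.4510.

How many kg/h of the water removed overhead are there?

2880 kg/h

copper sulfate entering = 2500×0.160 + 1560×0.100 + 89.5×0.187 = 572.74 kg/h.
All copper sulfate reports to F10, so F10 = 572.74/0.451 = 1269.9 kg/h.
Total feed = 4149.5 kg/h; overhead = 4149.5 − 1269.9 = 2879.6 kg/h.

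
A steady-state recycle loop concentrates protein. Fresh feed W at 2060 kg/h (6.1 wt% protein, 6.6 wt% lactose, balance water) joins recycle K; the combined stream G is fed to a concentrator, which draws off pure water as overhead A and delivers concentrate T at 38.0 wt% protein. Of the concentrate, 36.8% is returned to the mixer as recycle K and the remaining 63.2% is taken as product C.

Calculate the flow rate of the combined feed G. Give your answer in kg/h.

Overall protein balance (none leaves overhead): protein in fresh feed = protein in product, i.e. 2060×0.061 = (1−0.368)·T·0.380.
T = 125.66/(0.380×0.632) = 523.23 kg/h.
Recycle K = 0.368×523.23 = 192.55 kg/h.
Combined feed G = 2060 + 192.55 = 2252.6 kg/h.

2253 kg/h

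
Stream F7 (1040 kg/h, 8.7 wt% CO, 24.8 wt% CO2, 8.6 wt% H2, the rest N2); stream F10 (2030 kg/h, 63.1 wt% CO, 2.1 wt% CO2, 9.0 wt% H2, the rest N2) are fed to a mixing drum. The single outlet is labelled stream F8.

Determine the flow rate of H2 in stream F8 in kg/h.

272.1 kg/h

H2 out = H2 in = 1040×0.086 + 2030×0.090 = 272.14 kg/h.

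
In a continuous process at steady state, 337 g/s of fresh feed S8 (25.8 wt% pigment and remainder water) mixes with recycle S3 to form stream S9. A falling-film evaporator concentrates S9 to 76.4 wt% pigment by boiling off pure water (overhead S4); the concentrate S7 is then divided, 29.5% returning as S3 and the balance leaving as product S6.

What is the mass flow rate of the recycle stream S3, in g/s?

47.62 g/s

Overall pigment balance (none leaves overhead): pigment in fresh feed = pigment in product, i.e. 337×0.258 = (1−0.295)·S7·0.764.
S7 = 86.946/(0.764×0.705) = 161.42 g/s.
Recycle S3 = 0.295×161.42 = 47.62 g/s.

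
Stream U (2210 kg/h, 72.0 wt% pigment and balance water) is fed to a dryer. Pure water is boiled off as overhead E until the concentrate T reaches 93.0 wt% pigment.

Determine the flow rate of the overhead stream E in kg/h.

pigment is conserved: 2210×0.720 = 1591.2 kg/h all reports to the concentrate.
Concentrate = 1591.2/(target fraction) = 1711 kg/h.
Overhead = 2210 − 1711 = 499.03 kg/h.

499 kg/h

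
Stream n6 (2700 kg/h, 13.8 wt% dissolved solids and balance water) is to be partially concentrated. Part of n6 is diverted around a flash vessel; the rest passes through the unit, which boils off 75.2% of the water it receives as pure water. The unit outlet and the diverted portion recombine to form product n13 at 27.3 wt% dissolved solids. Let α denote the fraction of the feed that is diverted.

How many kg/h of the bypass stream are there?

640.3 kg/h

All 2700×0.138 = 372.6 kg/h of dissolved solids reaches n13, so n13 = 372.6/0.273 = 1364.8 kg/h and vapour = 1335.2 kg/h.
The evaporator receives (1−α)·2700 of feed at 0.862 water and removes 0.752 of that water:
0.752×0.862×(1−α)×2700 = 1335.2
(1−α) = 1335.2/1750.2 = 0.7629;  α = 0.2371.
Bypass flow = 0.2371×2700 = 640.27 kg/h.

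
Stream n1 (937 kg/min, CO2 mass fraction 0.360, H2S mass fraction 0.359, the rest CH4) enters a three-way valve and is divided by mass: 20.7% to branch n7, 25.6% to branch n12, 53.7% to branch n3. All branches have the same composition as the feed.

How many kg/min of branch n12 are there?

Branch n12 flow = 0.256×937 = 239.87 kg/min.

239.9 kg/min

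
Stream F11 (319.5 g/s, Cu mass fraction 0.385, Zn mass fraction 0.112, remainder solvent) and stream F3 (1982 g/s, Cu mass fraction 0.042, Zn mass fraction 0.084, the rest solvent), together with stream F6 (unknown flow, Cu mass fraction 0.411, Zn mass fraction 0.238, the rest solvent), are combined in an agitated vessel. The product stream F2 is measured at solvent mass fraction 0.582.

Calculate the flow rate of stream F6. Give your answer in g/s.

2396 g/s

Let F6 be the unknown flow. Total out = 2301.5 + F6.
solvent balance: 1893 + 0.351·F6 = 0.582·(2301.5 + F6)
(0.351 − 0.582)·F6 = 0.582×2301.5 − 1893 = -553.5
F6 = -553.5 / -0.231 = 2396.1 g/s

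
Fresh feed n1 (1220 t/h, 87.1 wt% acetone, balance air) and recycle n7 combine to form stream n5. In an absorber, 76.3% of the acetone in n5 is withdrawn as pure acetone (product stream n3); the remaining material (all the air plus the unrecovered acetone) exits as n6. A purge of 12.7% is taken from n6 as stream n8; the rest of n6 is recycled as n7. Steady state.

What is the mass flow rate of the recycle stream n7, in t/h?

1359 t/h

air enters only via n1 and leaves only via the purge: 1220×0.129 = 0.127×(air in n6), and the absorber passes all air, so air in n5 = air in n6 = 1239.2 t/h.
acetone in n5: m_A = 1220×0.871 + (1−0.127)·(1−0.763)·m_A, so m_A = 1062.6/0.7931 = 1339.8 t/h.
n6 = (1−0.763)×1339.8 + 1239.2 = 1556.8 t/h.
Recycle n7 = (1−0.127)×1556.8 = 1359 t/h.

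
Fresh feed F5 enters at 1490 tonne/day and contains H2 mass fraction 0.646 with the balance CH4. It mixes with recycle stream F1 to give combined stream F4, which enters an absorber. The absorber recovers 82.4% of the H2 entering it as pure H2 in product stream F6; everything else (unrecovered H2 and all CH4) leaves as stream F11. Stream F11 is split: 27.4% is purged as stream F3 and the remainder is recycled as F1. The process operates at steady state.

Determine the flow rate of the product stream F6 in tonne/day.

H2 in F4: m_A = 1490×0.646 + (1−0.274)·(1−0.824)·m_A, so m_A = 962.54/0.8722 = 1103.5 tonne/day.
Product F6 = 0.824×1103.5 = 909.32 tonne/day.

909.3 tonne/day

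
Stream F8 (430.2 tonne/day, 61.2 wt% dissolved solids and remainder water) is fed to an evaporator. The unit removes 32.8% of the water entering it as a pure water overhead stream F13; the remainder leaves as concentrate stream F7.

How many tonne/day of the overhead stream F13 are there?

water entering = 430.2×0.388 = 166.92 tonne/day; overhead removed = 0.328×166.92 = 54.749 tonne/day.

54.75 tonne/day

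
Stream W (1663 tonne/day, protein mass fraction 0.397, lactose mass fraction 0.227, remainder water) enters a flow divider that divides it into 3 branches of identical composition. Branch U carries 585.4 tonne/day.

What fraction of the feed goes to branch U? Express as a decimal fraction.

Fraction to U = 585.4/1663 = 0.3520.

0.352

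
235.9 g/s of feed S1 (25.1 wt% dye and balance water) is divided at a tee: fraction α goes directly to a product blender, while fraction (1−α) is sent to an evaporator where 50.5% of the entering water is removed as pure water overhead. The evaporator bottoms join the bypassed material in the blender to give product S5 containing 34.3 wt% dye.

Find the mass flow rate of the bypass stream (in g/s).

68.62 g/s

All 235.9×0.251 = 59.211 g/s of dye reaches S5, so S5 = 59.211/0.343 = 172.63 g/s and vapour = 63.273 g/s.
The evaporator receives (1−α)·235.9 of feed at 0.749 water and removes 0.505 of that water:
0.505×0.749×(1−α)×235.9 = 63.273
(1−α) = 63.273/89.228 = 0.7091;  α = 0.2909.
Bypass flow = 0.2909×235.9 = 68.618 g/s.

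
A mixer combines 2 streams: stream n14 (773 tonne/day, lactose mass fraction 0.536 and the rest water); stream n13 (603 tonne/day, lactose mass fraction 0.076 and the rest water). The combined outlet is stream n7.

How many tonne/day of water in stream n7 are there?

915.8 tonne/day

water out = water in = 773×0.464 + 603×0.924 = 915.84 tonne/day.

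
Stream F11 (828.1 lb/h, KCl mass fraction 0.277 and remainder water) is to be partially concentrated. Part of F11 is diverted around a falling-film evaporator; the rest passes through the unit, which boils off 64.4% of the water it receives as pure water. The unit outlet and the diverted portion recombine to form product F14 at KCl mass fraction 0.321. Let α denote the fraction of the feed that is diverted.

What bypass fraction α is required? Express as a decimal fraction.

All 828.1×0.277 = 229.38 lb/h of KCl reaches F14, so F14 = 229.38/0.321 = 714.59 lb/h and vapour = 113.51 lb/h.
The evaporator receives (1−α)·828.1 of feed at 0.723 water and removes 0.644 of that water:
0.644×0.723×(1−α)×828.1 = 113.51
(1−α) = 113.51/385.57 = 0.2944;  α = 0.7056.

0.706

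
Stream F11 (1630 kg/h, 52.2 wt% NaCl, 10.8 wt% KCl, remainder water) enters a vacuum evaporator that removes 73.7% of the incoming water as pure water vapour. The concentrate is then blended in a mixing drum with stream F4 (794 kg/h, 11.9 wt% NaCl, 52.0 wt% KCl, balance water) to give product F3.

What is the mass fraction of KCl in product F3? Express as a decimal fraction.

Vapour removed = 0.737×0.370×1630 = 444.48 kg/h; concentrate = 1185.5 kg/h.
KCl reaching the mixer = 176.04 (from concentrate) + 794×0.520 = 588.92 kg/h.
Product flow = 1185.5 + 794 = 1979.5 kg/h; KCl fraction = 0.2975.

0.2975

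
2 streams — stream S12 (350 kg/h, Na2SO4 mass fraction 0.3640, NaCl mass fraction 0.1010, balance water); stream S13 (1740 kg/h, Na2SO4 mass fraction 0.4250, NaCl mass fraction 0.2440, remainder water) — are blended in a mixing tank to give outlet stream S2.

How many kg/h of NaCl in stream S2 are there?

NaCl out = NaCl in = 350×0.101 + 1740×0.244 = 459.91 kg/h.

459.9 kg/h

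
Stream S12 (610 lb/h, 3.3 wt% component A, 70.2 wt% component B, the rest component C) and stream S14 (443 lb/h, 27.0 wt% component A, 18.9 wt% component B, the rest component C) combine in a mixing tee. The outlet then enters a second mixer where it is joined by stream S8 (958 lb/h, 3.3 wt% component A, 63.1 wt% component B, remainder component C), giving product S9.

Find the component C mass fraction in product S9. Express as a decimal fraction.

Overall, product flow = 2011 lb/h.
component C in = 610×0.265 + 443×0.541 + 958×0.336 = 723.2 lb/h.
component C fraction in S9 = 0.360.

0.360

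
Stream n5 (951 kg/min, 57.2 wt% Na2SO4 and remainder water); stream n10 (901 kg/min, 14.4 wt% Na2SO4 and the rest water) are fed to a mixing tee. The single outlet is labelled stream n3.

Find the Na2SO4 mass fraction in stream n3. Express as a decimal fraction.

Total flow out = 951 + 901 = 1852 kg/min.
Na2SO4 in = 951×0.572 + 901×0.144 = 673.72 kg/min.
Na2SO4 mass fraction in n3 = 673.72/1852 = 0.3638.

0.3638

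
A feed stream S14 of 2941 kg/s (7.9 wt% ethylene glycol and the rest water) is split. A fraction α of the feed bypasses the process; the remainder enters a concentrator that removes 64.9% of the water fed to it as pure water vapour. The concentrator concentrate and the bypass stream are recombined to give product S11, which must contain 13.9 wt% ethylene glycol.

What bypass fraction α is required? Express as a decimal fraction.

All 2941×0.079 = 232.34 kg/s of ethylene glycol reaches S11, so S11 = 232.34/0.139 = 1671.5 kg/s and vapour = 1269.5 kg/s.
The evaporator receives (1−α)·2941 of feed at 0.921 water and removes 0.649 of that water:
0.649×0.921×(1−α)×2941 = 1269.5
(1−α) = 1269.5/1757.9 = 0.7222;  α = 0.2778.

0.278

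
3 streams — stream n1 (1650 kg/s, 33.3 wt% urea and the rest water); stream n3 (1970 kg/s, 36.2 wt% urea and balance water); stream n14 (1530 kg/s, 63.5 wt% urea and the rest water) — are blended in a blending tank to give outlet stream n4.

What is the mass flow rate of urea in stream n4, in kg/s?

urea out = urea in = 1650×0.333 + 1970×0.362 + 1530×0.635 = 2234.1 kg/s.

2234 kg/s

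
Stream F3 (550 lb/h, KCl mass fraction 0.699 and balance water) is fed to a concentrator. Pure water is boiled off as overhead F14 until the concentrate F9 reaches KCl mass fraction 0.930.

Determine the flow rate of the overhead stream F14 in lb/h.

KCl is conserved: 550×0.699 = 384.45 lb/h all reports to the concentrate.
Concentrate = 384.45/(target fraction) = 413.39 lb/h.
Overhead = 550 − 413.39 = 136.61 lb/h.

136.6 lb/h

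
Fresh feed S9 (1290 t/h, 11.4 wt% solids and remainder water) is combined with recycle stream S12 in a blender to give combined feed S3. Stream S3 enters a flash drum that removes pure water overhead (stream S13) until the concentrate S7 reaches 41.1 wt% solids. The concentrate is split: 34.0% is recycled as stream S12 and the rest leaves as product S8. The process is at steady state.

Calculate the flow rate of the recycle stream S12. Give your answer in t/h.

184.3 t/h

Overall solids balance (none leaves overhead): solids in fresh feed = solids in product, i.e. 1290×0.114 = (1−0.340)·S7·0.411.
S7 = 147.06/(0.411×0.660) = 542.14 t/h.
Recycle S12 = 0.340×542.14 = 184.33 t/h.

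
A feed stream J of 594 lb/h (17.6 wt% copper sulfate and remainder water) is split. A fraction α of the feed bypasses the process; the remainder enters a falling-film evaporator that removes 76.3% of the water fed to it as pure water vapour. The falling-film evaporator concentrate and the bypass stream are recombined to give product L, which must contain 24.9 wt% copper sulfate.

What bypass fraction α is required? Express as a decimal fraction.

All 594×0.176 = 104.54 lb/h of copper sulfate reaches L, so L = 104.54/0.249 = 419.86 lb/h and vapour = 174.14 lb/h.
The evaporator receives (1−α)·594 of feed at 0.824 water and removes 0.763 of that water:
0.763×0.824×(1−α)×594 = 174.14
(1−α) = 174.14/373.45 = 0.4663;  α = 0.5337.

0.534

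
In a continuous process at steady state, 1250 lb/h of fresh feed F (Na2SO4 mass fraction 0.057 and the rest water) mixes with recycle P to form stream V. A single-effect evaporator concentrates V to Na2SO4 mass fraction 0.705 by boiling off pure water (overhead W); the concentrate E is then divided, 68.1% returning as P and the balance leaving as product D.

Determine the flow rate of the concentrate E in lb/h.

316.8 lb/h

Overall Na2SO4 balance (none leaves overhead): Na2SO4 in fresh feed = Na2SO4 in product, i.e. 1250×0.057 = (1−0.681)·E·0.705.
E = 71.25/(0.705×0.319) = 316.81 lb/h.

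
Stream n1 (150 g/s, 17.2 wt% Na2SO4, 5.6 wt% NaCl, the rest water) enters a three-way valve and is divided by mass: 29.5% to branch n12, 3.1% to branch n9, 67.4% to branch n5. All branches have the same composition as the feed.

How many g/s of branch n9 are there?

4.65 g/s

Branch n9 flow = 0.031×150 = 4.65 g/s.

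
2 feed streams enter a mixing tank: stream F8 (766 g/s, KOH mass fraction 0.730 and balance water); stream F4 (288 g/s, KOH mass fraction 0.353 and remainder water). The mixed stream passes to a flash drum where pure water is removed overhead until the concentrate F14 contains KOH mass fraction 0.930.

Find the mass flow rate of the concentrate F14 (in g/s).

KOH entering = 766×0.730 + 288×0.353 = 660.84 g/s.
All KOH reports to F14, so F14 = 660.84/0.930 = 710.58 g/s.

710.6 g/s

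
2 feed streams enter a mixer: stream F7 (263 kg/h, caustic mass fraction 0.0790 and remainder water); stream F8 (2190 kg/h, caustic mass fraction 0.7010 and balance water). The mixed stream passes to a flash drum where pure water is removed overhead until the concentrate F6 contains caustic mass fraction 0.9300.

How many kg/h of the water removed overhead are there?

779.9 kg/h

caustic entering = 263×0.079 + 2190×0.701 = 1556 kg/h.
All caustic reports to F6, so F6 = 1556/0.930 = 1673.1 kg/h.
Total feed = 2453 kg/h; overhead = 2453 − 1673.1 = 779.92 kg/h.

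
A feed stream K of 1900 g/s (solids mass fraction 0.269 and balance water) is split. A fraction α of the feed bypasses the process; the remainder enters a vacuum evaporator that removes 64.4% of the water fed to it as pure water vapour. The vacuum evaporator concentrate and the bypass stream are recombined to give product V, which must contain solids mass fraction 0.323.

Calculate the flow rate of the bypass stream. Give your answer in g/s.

1225 g/s

All 1900×0.269 = 511.1 g/s of solids reaches V, so V = 511.1/0.323 = 1582.4 g/s and vapour = 317.65 g/s.
The evaporator receives (1−α)·1900 of feed at 0.731 water and removes 0.644 of that water:
0.644×0.731×(1−α)×1900 = 317.65
(1−α) = 317.65/894.45 = 0.3551;  α = 0.6449.
Bypass flow = 0.6449×1900 = 1225.3 g/s.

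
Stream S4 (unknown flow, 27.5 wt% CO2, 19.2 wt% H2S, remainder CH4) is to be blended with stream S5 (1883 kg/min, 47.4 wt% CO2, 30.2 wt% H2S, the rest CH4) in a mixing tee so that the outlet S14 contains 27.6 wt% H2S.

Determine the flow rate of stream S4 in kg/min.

Let S4 be the unknown flow. Total out = 1883 + S4.
H2S balance: 568.67 + 0.192·S4 = 0.276·(1883 + S4)
(0.192 − 0.276)·S4 = 0.276×1883 − 568.67 = -48.958
S4 = -48.958 / -0.084 = 582.83 kg/min

582.8 kg/min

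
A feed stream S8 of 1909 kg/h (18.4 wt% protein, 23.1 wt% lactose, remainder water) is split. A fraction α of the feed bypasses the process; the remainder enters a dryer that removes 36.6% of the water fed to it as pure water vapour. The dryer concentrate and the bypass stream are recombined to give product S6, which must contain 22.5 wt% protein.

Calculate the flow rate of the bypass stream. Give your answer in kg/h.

284.3 kg/h

All 1909×0.184 = 351.26 kg/h of protein reaches S6, so S6 = 351.26/0.225 = 1561.1 kg/h and vapour = 347.86 kg/h.
The evaporator receives (1−α)·1909 of feed at 0.585 water and removes 0.366 of that water:
0.366×0.585×(1−α)×1909 = 347.86
(1−α) = 347.86/408.74 = 0.8511;  α = 0.1489.
Bypass flow = 0.1489×1909 = 284.31 kg/h.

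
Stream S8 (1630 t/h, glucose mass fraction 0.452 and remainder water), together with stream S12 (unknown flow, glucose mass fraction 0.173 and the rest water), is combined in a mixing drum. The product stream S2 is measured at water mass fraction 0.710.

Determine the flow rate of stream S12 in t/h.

Let S12 be the unknown flow. Total out = 1630 + S12.
water balance: 893.24 + 0.827·S12 = 0.710·(1630 + S12)
(0.827 − 0.710)·S12 = 0.710×1630 − 893.24 = 264.06
S12 = 264.06 / 0.117 = 2256.9 t/h

2257 t/h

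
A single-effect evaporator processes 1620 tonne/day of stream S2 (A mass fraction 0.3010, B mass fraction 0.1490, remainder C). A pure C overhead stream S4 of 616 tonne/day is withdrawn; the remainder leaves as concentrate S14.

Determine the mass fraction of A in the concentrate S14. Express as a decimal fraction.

A is not removed: 1620×0.301 = 487.62 tonne/day of A enters S14.
Concentrate = 1620 − 616 = 1004 tonne/day.
Mass fraction = 487.62/1004 = 0.4857.

0.4857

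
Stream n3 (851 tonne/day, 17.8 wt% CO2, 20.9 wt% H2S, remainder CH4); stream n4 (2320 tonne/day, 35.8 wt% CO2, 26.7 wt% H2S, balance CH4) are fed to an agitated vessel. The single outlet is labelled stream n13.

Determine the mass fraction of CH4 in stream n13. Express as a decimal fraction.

0.4389

Total flow out = 851 + 2320 = 3171 tonne/day.
CH4 in = 851×0.613 + 2320×0.375 = 1391.7 tonne/day.
CH4 mass fraction in n13 = 1391.7/3171 = 0.4389.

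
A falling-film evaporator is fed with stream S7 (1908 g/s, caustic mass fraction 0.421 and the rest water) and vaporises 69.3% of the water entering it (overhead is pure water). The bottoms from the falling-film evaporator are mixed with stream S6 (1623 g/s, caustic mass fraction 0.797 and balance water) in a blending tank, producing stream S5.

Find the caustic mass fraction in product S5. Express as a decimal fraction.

Vapour removed = 0.693×0.579×1908 = 765.58 g/s; concentrate = 1142.4 g/s.
caustic reaching the mixer = 803.27 (from concentrate) + 1623×0.797 = 2096.8 g/s.
Product flow = 1142.4 + 1623 = 2765.4 g/s; caustic fraction = 0.758.

0.758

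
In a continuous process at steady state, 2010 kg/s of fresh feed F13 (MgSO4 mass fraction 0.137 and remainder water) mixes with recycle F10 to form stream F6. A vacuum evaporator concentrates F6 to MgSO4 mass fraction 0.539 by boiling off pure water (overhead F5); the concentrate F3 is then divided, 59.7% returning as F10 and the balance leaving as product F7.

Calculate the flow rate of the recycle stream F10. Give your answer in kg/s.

Overall MgSO4 balance (none leaves overhead): MgSO4 in fresh feed = MgSO4 in product, i.e. 2010×0.137 = (1−0.597)·F3·0.539.
F3 = 275.37/(0.539×0.403) = 1267.7 kg/s.
Recycle F10 = 0.597×1267.7 = 756.83 kg/s.

756.8 kg/s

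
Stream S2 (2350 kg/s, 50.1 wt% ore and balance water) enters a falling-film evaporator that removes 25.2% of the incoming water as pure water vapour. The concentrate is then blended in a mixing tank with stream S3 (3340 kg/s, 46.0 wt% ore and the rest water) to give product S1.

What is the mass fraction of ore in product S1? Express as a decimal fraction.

0.5031

Vapour removed = 0.252×0.499×2350 = 295.51 kg/s; concentrate = 2054.5 kg/s.
ore reaching the mixer = 1177.3 (from concentrate) + 3340×0.460 = 2713.8 kg/s.
Product flow = 2054.5 + 3340 = 5394.5 kg/s; ore fraction = 0.5031.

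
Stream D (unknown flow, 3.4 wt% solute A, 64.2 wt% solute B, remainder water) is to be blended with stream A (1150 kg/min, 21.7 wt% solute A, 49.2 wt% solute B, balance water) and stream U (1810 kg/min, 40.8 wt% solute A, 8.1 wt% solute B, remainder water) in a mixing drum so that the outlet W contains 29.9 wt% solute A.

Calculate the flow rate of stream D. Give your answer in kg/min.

388.6 kg/min

Let D be the unknown flow. Total out = 2960 + D.
solute A balance: 988.03 + 0.034·D = 0.299·(2960 + D)
(0.034 − 0.299)·D = 0.299×2960 − 988.03 = -102.99
D = -102.99 / -0.265 = 388.64 kg/min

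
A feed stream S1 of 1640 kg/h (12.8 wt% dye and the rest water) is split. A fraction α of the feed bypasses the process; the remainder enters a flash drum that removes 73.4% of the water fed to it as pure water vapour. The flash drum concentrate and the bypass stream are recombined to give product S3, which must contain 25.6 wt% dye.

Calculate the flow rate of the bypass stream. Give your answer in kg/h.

All 1640×0.128 = 209.92 kg/h of dye reaches S3, so S3 = 209.92/0.256 = 820 kg/h and vapour = 820 kg/h.
The evaporator receives (1−α)·1640 of feed at 0.872 water and removes 0.734 of that water:
0.734×0.872×(1−α)×1640 = 820
(1−α) = 820/1049.7 = 0.7812;  α = 0.2188.
Bypass flow = 0.2188×1640 = 358.85 kg/h.

358.8 kg/h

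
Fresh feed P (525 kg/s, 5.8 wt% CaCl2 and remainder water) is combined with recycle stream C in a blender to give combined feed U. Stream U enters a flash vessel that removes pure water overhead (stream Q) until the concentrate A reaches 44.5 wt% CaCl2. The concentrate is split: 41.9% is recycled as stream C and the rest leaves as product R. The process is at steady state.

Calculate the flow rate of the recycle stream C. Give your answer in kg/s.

Overall CaCl2 balance (none leaves overhead): CaCl2 in fresh feed = CaCl2 in product, i.e. 525×0.058 = (1−0.419)·A·0.445.
A = 30.45/(0.445×0.581) = 117.77 kg/s.
Recycle C = 0.419×117.77 = 49.348 kg/s.

49.35 kg/s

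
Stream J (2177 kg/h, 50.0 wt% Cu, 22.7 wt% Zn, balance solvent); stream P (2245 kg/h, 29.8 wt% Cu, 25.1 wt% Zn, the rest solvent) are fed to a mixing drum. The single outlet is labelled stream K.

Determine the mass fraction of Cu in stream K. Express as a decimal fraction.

0.397

Total flow out = 2177 + 2245 = 4422 kg/h.
Cu in = 2177×0.500 + 2245×0.298 = 1757.5 kg/h.
Cu mass fraction in K = 1757.5/4422 = 0.397.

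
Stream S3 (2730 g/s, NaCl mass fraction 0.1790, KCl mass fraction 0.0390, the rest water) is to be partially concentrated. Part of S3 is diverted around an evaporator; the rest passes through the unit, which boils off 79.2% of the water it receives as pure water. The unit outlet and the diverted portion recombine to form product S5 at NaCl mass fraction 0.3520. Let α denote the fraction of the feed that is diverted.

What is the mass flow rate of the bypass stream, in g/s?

563.6 g/s

All 2730×0.179 = 488.67 g/s of NaCl reaches S5, so S5 = 488.67/0.352 = 1388.3 g/s and vapour = 1341.7 g/s.
The evaporator receives (1−α)·2730 of feed at 0.782 water and removes 0.792 of that water:
0.792×0.782×(1−α)×2730 = 1341.7
(1−α) = 1341.7/1690.8 = 0.7935;  α = 0.2065.
Bypass flow = 0.2065×2730 = 563.62 g/s.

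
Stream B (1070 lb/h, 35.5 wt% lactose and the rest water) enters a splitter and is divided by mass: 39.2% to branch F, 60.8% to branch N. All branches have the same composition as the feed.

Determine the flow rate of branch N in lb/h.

650.6 lb/h

Branch N flow = 0.608×1070 = 650.56 lb/h.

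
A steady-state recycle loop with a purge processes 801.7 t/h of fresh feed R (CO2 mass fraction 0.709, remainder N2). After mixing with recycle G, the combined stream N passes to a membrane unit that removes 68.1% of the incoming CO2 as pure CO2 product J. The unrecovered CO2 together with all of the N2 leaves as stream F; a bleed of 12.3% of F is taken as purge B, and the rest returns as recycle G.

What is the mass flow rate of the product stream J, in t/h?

CO2 in N: m_A = 801.7×0.709 + (1−0.123)·(1−0.681)·m_A, so m_A = 568.41/0.7202 = 789.19 t/h.
Product J = 0.681×789.19 = 537.44 t/h.

537.4 t/h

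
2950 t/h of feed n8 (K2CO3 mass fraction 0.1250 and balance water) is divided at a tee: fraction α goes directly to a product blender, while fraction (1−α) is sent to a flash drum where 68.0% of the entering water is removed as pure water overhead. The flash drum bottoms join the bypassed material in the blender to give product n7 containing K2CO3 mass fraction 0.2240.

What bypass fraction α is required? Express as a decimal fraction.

0.257

All 2950×0.125 = 368.75 t/h of K2CO3 reaches n7, so n7 = 368.75/0.224 = 1646.2 t/h and vapour = 1303.8 t/h.
The evaporator receives (1−α)·2950 of feed at 0.875 water and removes 0.680 of that water:
0.680×0.875×(1−α)×2950 = 1303.8
(1−α) = 1303.8/1755.3 = 0.7428;  α = 0.2572.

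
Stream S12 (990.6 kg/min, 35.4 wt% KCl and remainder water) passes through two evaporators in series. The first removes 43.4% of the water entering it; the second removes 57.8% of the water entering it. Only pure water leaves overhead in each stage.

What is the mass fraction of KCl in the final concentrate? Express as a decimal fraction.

water in feed = 990.6×0.646 = 639.93 kg/min.
After stage 1: water left = (1−0.434)×639.93 = 362.2; stream total = 712.87 kg/min.
After stage 2: water left = (1−0.578)×362.2 = 152.85; final concentrate = 503.52 kg/min.
KCl fraction = 350.67/503.52 = 0.6964.

0.6964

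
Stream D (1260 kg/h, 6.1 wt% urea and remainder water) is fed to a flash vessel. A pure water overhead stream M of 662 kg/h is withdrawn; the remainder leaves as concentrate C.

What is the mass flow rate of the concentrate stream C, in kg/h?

Concentrate = 1260 − 662 = 598 kg/h.

598 kg/h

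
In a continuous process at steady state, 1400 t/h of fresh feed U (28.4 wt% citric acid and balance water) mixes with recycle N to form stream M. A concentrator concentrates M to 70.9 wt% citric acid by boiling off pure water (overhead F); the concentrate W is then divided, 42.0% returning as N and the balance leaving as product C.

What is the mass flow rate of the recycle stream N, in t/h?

406.1 t/h

Overall citric acid balance (none leaves overhead): citric acid in fresh feed = citric acid in product, i.e. 1400×0.284 = (1−0.420)·W·0.709.
W = 397.6/(0.709×0.580) = 966.88 t/h.
Recycle N = 0.420×966.88 = 406.09 t/h.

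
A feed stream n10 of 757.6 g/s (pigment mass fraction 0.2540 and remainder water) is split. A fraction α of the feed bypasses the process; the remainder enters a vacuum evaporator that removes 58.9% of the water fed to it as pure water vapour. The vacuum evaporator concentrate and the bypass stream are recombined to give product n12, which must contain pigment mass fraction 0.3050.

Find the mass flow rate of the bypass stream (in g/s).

All 757.6×0.254 = 192.43 g/s of pigment reaches n12, so n12 = 192.43/0.305 = 630.92 g/s and vapour = 126.68 g/s.
The evaporator receives (1−α)·757.6 of feed at 0.746 water and removes 0.589 of that water:
0.589×0.746×(1−α)×757.6 = 126.68
(1−α) = 126.68/332.88 = 0.3806;  α = 0.6194.
Bypass flow = 0.6194×757.6 = 469.29 g/s.

469.3 g/s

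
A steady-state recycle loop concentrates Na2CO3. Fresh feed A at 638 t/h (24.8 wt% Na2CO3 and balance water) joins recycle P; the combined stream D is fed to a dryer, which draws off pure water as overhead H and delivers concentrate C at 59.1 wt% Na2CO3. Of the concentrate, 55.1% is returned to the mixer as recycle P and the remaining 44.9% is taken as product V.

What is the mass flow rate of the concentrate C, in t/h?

596.3 t/h

Overall Na2CO3 balance (none leaves overhead): Na2CO3 in fresh feed = Na2CO3 in product, i.e. 638×0.248 = (1−0.551)·C·0.591.
C = 158.22/(0.591×0.449) = 596.26 t/h.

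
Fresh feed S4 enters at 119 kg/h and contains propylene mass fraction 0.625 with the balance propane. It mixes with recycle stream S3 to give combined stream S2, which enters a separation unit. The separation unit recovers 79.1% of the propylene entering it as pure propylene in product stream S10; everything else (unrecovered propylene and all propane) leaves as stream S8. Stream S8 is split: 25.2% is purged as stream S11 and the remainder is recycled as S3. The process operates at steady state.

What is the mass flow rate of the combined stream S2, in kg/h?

265.2 kg/h

propane enters only via S4 and leaves only via the purge: 119×0.375 = 0.252×(propane in S8), and the separation unit passes all propane, so propane in S2 = propane in S8 = 177.08 kg/h.
propylene in S2: m_A = 119×0.625 + (1−0.252)·(1−0.791)·m_A, so m_A = 74.375/0.8437 = 88.157 kg/h.
S2 = 88.157 + 177.08 = 265.24 kg/h.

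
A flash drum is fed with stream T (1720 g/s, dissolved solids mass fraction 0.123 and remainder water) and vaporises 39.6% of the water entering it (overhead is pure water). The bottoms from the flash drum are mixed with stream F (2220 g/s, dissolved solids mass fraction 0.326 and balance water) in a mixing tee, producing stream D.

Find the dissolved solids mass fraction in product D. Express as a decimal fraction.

Vapour removed = 0.396×0.877×1720 = 597.34 g/s; concentrate = 1122.7 g/s.
dissolved solids reaching the mixer = 211.56 (from concentrate) + 2220×0.326 = 935.28 g/s.
Product flow = 1122.7 + 2220 = 3342.7 g/s; dissolved solids fraction = 0.280.

0.280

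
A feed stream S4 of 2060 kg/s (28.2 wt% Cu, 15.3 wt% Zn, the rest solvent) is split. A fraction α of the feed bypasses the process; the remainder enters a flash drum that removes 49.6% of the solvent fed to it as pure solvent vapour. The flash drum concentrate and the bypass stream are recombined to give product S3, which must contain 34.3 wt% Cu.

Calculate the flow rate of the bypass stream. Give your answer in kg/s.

752.7 kg/s

All 2060×0.282 = 580.92 kg/s of Cu reaches S3, so S3 = 580.92/0.343 = 1693.6 kg/s and vapour = 366.36 kg/s.
The evaporator receives (1−α)·2060 of feed at 0.565 solvent and removes 0.496 of that solvent:
0.496×0.565×(1−α)×2060 = 366.36
(1−α) = 366.36/577.29 = 0.6346;  α = 0.3654.
Bypass flow = 0.3654×2060 = 752.71 kg/s.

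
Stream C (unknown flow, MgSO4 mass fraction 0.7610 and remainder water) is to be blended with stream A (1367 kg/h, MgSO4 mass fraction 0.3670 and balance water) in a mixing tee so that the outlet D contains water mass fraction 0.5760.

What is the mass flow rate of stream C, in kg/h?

231.2 kg/h

Let C be the unknown flow. Total out = 1367 + C.
water balance: 865.31 + 0.239·C = 0.576·(1367 + C)
(0.239 − 0.576)·C = 0.576×1367 − 865.31 = -77.919
C = -77.919 / -0.337 = 231.21 kg/h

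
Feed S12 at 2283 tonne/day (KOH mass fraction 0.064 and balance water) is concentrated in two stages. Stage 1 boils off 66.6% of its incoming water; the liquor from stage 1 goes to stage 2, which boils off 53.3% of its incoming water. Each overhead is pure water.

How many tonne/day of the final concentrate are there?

479.4 tonne/day

water in feed = 2283×0.936 = 2136.9 tonne/day.
After stage 1: water left = (1−0.666)×2136.9 = 713.72; stream total = 859.83 tonne/day.
After stage 2: water left = (1−0.533)×713.72 = 333.31; final concentrate = 479.42 tonne/day.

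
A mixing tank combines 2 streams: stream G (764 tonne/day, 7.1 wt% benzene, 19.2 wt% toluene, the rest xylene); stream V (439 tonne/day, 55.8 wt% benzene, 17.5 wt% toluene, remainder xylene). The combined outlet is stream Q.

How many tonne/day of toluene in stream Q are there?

223.5 tonne/day

toluene out = toluene in = 764×0.192 + 439×0.175 = 223.51 tonne/day.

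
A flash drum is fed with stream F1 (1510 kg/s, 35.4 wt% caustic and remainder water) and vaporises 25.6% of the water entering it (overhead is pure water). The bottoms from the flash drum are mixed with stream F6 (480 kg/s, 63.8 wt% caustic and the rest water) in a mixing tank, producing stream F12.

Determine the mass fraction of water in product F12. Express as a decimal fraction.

0.517

Vapour removed = 0.256×0.646×1510 = 249.72 kg/s; concentrate = 1260.3 kg/s.
water reaching the mixer = 725.74 (from concentrate) + 480×0.362 = 899.5 kg/s.
Product flow = 1260.3 + 480 = 1740.3 kg/s; water fraction = 0.517.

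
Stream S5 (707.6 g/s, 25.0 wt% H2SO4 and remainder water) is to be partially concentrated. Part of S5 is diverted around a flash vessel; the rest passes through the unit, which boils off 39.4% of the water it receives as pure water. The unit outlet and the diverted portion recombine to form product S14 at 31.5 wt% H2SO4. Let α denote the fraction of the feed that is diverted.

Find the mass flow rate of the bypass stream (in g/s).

213.5 g/s

All 707.6×0.250 = 176.9 g/s of H2SO4 reaches S14, so S14 = 176.9/0.315 = 561.59 g/s and vapour = 146.01 g/s.
The evaporator receives (1−α)·707.6 of feed at 0.750 water and removes 0.394 of that water:
0.394×0.750×(1−α)×707.6 = 146.01
(1−α) = 146.01/209.1 = 0.6983;  α = 0.3017.
Bypass flow = 0.3017×707.6 = 213.48 g/s.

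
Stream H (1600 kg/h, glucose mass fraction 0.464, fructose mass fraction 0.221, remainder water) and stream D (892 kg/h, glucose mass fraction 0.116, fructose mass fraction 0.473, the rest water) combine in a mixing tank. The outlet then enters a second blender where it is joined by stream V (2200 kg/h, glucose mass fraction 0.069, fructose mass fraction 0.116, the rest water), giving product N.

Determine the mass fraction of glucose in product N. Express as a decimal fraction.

Overall, product flow = 4692 kg/h.
glucose in = 1600×0.464 + 892×0.116 + 2200×0.069 = 997.67 kg/h.
glucose fraction in N = 0.213.

0.213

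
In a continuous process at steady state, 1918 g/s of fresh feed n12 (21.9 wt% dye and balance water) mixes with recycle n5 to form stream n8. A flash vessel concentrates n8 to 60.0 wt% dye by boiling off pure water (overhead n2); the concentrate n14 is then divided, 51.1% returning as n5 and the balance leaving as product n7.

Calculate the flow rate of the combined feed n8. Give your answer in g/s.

2650 g/s

Overall dye balance (none leaves overhead): dye in fresh feed = dye in product, i.e. 1918×0.219 = (1−0.511)·n14·0.600.
n14 = 420.04/(0.600×0.489) = 1431.6 g/s.
Recycle n5 = 0.511×1431.6 = 731.57 g/s.
Combined feed n8 = 1918 + 731.57 = 2649.6 g/s.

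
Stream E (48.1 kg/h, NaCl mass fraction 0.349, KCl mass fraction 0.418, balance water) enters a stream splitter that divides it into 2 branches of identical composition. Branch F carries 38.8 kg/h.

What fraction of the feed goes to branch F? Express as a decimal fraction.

0.807

Fraction to F = 38.8/48.1 = 0.8067.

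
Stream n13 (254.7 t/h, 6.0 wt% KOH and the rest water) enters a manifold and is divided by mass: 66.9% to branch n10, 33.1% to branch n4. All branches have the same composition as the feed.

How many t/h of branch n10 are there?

170.4 t/h

Branch n10 flow = 0.669×254.7 = 170.39 t/h.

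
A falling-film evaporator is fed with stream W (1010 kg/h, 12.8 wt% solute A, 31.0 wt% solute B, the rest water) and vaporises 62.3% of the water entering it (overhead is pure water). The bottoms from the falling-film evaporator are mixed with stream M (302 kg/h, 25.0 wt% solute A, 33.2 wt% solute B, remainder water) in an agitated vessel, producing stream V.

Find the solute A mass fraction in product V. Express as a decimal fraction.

Vapour removed = 0.623×0.562×1010 = 353.63 kg/h; concentrate = 656.37 kg/h.
solute A reaching the mixer = 129.28 (from concentrate) + 302×0.250 = 204.78 kg/h.
Product flow = 656.37 + 302 = 958.37 kg/h; solute A fraction = 0.214.

0.214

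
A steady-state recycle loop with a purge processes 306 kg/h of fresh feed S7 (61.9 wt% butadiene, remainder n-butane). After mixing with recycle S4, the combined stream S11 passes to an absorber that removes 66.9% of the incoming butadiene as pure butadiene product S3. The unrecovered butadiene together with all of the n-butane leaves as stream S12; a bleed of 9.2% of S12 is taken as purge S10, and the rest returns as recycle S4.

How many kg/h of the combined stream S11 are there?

1538 kg/h

n-butane enters only via S7 and leaves only via the purge: 306×0.381 = 0.092×(n-butane in S12), and the absorber passes all n-butane, so n-butane in S11 = n-butane in S12 = 1267.2 kg/h.
butadiene in S11: m_A = 306×0.619 + (1−0.092)·(1−0.669)·m_A, so m_A = 189.41/0.6995 = 270.8 kg/h.
S11 = 270.8 + 1267.2 = 1538 kg/h.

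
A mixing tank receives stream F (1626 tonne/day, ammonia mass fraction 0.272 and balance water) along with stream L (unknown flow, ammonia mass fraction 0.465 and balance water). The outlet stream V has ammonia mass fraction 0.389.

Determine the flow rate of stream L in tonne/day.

Let L be the unknown flow. Total out = 1626 + L.
ammonia balance: 442.27 + 0.465·L = 0.389·(1626 + L)
(0.465 − 0.389)·L = 0.389×1626 − 442.27 = 190.24
L = 190.24 / 0.076 = 2503.2 tonne/day

2503 tonne/day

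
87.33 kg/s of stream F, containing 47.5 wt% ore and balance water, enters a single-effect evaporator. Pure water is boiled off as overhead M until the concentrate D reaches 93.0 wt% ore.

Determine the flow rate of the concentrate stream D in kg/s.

44.6 kg/s

ore is conserved: 87.33×0.475 = 41.482 kg/s all reports to the concentrate.
Concentrate = 41.482/(target fraction) = 44.604 kg/s.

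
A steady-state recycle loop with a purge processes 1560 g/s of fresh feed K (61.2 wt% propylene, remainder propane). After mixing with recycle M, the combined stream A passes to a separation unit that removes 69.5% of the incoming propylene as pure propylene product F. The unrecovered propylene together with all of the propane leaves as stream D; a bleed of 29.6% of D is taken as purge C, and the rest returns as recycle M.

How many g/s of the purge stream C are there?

propane enters only via K and leaves only via the purge: 1560×0.388 = 0.296×(propane in D), and the separation unit passes all propane, so propane in A = propane in D = 2044.9 g/s.
propylene in A: m_A = 1560×0.612 + (1−0.296)·(1−0.695)·m_A, so m_A = 954.72/0.7853 = 1215.8 g/s.
D = (1−0.695)×1215.8 + 2044.9 = 2415.7 g/s.
Purge C = 0.296×2415.7 = 715.04 g/s.

715 g/s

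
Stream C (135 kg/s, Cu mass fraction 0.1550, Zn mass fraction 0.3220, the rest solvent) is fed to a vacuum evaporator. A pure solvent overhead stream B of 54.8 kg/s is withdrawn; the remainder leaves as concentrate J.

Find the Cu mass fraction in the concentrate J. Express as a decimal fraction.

Cu is not removed: 135×0.155 = 20.925 kg/s of Cu enters J.
Concentrate = 135 − 54.8 = 80.2 kg/s.
Mass fraction = 20.925/80.2 = 0.2609.

0.2609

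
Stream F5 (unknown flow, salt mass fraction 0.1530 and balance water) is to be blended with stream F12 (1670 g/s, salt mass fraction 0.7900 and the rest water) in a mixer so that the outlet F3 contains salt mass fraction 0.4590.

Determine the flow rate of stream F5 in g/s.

1806 g/s

Let F5 be the unknown flow. Total out = 1670 + F5.
salt balance: 1319.3 + 0.153·F5 = 0.459·(1670 + F5)
(0.153 − 0.459)·F5 = 0.459×1670 − 1319.3 = -552.77
F5 = -552.77 / -0.306 = 1806.4 g/s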